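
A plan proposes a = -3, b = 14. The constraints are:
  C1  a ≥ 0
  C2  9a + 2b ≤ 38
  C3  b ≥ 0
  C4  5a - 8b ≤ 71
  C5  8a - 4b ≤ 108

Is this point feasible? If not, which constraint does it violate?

not feasible — violates C1

Constraint C1: a = -3, which is not ≥ 0. All other constraints are satisfied.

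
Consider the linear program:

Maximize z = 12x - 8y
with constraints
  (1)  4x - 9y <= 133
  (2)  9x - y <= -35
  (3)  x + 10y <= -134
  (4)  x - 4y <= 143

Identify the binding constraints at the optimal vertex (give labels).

Vertices and z = 12x - 8y:
  (-64/11, -191/11) → z = 760/11
  (-755/7, -439/7) → z = -5548/7
  (-484/91, -1171/91) → z = 3560/91
The feasible region is unbounded (it extends along (-4, -1), (-10, 1)), but z strictly decreases along every unbounded feasible direction, so there is no improving ray and the maximum is attained at a vertex.

The maximum is at (-64/11, -191/11). Substituting into each constraint, equality holds for (1) and (2); the remaining constraints have slack.

(1) and (2)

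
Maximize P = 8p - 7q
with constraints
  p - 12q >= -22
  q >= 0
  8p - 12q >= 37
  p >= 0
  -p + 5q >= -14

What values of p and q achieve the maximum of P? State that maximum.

p = 278/7, q = 36/7, maximum P = 1972/7

Corner points and P = 8p - 7q:
  (59/7, 71/28) → P = 1391/28
  (278/7, 36/7) → P = 1972/7
  (37/8, 0) → P = 37
  (14, 0) → P = 112

At the optimal vertex, p - 12q = -22 and -p + 5q = -14.
Solving simultaneously gives p = 278/7, q = 36/7.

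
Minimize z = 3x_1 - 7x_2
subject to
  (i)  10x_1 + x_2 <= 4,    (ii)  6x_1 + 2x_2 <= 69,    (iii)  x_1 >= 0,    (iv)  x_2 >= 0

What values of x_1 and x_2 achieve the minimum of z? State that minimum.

Vertices and z = 3x_1 - 7x_2:
  (0, 4) → z = -28
  (2/5, 0) → z = 6/5
  (0, 0) → z = 0

The optimum lies where 10x_1 + x_2 = 4 and x_1 = 0.
Solving simultaneously gives x_1 = 0, x_2 = 4.

x_1 = 0, x_2 = 4, minimum z = -28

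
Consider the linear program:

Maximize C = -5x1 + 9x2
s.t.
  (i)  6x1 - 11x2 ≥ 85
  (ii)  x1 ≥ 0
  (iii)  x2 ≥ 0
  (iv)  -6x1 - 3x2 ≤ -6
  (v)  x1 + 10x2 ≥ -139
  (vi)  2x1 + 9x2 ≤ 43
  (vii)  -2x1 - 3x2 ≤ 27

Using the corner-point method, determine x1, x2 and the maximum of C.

Corner points and C = -5x1 + 9x2:
  (85/6, 0) → C = -425/6
  (619/38, 22/19) → C = -2699/38
  (43/2, 0) → C = -215/2

The binding constraints are 6x1 - 11x2 = 85 and x2 = 0.
Solving simultaneously gives x1 = 85/6, x2 = 0.

x1 = 85/6, x2 = 0, maximum C = -425/6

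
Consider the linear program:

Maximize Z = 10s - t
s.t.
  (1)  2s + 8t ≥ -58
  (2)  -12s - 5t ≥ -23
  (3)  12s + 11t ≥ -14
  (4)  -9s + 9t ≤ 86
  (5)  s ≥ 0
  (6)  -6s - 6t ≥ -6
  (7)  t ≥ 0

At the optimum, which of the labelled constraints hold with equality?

(6) and (7)

Extreme points and Z = 10s - t:
  (0, 1) → Z = -1
  (0, 0) → Z = 0
  (1, 0) → Z = 10

The maximum is at (1, 0). Substituting into each constraint, equality holds for (6) and (7); the remaining constraints have slack.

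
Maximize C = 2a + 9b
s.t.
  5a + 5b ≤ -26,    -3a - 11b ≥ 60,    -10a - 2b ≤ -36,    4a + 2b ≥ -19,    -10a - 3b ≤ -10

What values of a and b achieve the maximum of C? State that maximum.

Corner points and C = 2a + 9b:
  (29/5, -11) → C = -437/5
  (44/5, -26) → C = -1082/5
  (77/8, -115/4) → C = -479/2
The feasible region is unbounded (it extends along (1, -1), (1, -2)), but C strictly decreases along every unbounded feasible direction, so there is no improving ray and the maximum is attained at a vertex.

At the optimal vertex, 5a + 5b = -26 and -10a - 2b = -36.
Solving simultaneously gives a = 29/5, b = -11.

a = 29/5, b = -11, maximum C = -437/5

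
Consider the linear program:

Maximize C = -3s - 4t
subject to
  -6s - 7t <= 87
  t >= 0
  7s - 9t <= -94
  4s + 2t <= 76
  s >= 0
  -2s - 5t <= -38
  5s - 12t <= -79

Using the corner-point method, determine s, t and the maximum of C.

s = 0, t = 94/9, maximum C = -376/9

Feasible corners and C = -3s - 4t:
  (248/25, 454/25) → C = -512/5
  (0, 94/9) → C = -376/9
  (0, 38) → C = -152

The binding constraints are 7s - 9t = -94 and s = 0.
Solving simultaneously gives s = 0, t = 94/9.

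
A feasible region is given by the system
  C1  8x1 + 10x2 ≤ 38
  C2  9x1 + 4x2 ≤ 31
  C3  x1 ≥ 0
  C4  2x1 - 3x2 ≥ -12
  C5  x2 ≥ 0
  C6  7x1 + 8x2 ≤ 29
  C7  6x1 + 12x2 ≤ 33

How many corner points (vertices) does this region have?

5

Of the 21 pairwise boundary intersections, those satisfying every inequality are:
  (31/9, 0)
  (3, 1)
  (0, 0)
  (0, 11/4)
  (7/3, 19/12)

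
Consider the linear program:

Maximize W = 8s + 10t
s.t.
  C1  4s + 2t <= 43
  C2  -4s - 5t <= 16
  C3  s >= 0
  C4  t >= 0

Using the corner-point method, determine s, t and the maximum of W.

s = 0, t = 43/2, maximum W = 215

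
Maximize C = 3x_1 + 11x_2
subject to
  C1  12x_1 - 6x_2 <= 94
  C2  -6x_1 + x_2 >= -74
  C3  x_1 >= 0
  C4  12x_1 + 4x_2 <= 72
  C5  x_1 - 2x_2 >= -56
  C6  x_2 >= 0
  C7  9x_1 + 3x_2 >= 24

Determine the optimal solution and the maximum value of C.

x_1 = 0, x_2 = 18, maximum C = 198

Extreme points and C = 3x_1 + 11x_2:
  (0, 18) → C = 198
  (0, 8) → C = 88
  (6, 0) → C = 18
  (8/3, 0) → C = 8

The binding constraints are x_1 = 0 and 12x_1 + 4x_2 = 72.
Solving simultaneously gives x_1 = 0, x_2 = 18.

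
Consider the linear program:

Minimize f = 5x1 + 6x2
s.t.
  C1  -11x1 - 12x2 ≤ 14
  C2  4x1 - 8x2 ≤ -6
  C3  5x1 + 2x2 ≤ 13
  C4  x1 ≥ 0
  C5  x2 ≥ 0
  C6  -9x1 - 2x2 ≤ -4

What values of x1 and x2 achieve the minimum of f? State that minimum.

x1 = 1/4, x2 = 7/8, minimum f = 13/2

Vertices and f = 5x1 + 6x2:
  (23/12, 41/24) → f = 119/6
  (1/4, 7/8) → f = 13/2
  (0, 13/2) → f = 39
  (0, 2) → f = 12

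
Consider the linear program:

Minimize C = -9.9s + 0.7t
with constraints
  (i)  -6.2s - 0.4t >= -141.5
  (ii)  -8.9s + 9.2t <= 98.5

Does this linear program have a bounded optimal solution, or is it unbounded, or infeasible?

From the feasible point (2104/101, 12467/404), moving in the direction (0.4, -6.2) keeps every constraint satisfied while C decreases without bound.

unbounded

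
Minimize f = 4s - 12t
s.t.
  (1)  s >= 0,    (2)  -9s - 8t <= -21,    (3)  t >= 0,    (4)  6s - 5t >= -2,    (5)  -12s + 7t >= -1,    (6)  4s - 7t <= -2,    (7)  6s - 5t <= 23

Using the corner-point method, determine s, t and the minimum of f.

s = 19/18, t = 5/3, minimum f = -142/9

Feasible corners and f = 4s - 12t:
  (89/93, 48/31) → f = -1372/93
  (155/159, 81/53) → f = -2296/159
  (19/18, 5/3) → f = -142/9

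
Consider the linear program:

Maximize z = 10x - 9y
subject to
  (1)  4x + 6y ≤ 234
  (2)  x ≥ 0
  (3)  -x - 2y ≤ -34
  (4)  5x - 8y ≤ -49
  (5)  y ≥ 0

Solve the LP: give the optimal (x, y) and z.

Feasible corners and z = 10x - 9y:
  (0, 39) → z = -351
  (789/31, 683/31) → z = 1743/31
  (0, 17) → z = -153
  (29/3, 73/6) → z = -77/6

x = 789/31, y = 683/31, maximum z = 1743/31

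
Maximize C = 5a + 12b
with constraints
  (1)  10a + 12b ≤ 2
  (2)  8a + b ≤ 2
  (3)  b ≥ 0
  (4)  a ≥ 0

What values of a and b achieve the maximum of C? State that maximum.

a = 0, b = 1/6, maximum C = 2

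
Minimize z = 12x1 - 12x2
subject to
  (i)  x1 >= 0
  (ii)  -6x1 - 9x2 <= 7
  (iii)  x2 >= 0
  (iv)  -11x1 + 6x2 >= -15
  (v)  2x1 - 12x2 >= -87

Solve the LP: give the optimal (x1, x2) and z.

Vertices and z = 12x1 - 12x2:
  (0, 0) → z = 0
  (0, 29/4) → z = -87
  (15/11, 0) → z = 180/11
  (117/20, 329/40) → z = -57/2

x1 = 0, x2 = 29/4, minimum z = -87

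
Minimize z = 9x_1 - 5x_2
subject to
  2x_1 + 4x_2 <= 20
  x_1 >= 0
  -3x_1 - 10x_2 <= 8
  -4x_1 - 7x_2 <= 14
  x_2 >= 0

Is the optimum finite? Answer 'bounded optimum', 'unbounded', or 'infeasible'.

bounded optimum

Feasible corners and z = 9x_1 - 5x_2:
  (0, 5) → z = -25
  (10, 0) → z = 90
  (0, 0) → z = 0
The feasible region has finitely many vertices and no improving ray; the minimum is -25 at (0, 5).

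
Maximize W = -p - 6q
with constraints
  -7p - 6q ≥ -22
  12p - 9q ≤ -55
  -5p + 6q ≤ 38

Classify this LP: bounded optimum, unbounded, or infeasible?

unbounded

From the feasible point (-44/45, 649/135), moving in the direction (-9, -12) keeps every constraint satisfied while W increases without bound.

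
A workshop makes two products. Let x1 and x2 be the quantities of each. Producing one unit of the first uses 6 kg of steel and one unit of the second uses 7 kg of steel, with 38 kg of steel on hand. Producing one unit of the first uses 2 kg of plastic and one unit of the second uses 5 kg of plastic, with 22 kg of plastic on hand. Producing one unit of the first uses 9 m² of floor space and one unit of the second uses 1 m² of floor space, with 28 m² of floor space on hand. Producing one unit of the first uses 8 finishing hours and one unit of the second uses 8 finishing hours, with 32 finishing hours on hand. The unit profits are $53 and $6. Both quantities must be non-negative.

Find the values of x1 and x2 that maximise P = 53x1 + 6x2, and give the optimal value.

Extreme points and P = 53x1 + 6x2:
  (0, 0) → P = 0
  (0, 4) → P = 24
  (28/9, 0) → P = 1484/9
  (3, 1) → P = 165

x1 = 3, x2 = 1, maximum P = 165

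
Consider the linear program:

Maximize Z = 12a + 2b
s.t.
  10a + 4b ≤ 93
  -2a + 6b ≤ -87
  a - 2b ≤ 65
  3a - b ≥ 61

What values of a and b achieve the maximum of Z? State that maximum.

Corner points and Z = 12a + 2b:
  (223/12, -557/24) → Z = 2119/12
  (337/22, -331/22) → Z = 1691/11
  (57/5, -134/5) → Z = 416/5

At the optimal vertex, 10a + 4b = 93 and a - 2b = 65.
Solving simultaneously gives a = 223/12, b = -557/24.

a = 223/12, b = -557/24, maximum Z = 2119/12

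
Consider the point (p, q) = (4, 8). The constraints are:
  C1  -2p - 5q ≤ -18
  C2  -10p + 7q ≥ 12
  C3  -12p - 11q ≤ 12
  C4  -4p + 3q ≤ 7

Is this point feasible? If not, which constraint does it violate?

not feasible — violates C4

Constraint C4: -4p + 3q = 8, which is not ≤ 7. All other constraints are satisfied.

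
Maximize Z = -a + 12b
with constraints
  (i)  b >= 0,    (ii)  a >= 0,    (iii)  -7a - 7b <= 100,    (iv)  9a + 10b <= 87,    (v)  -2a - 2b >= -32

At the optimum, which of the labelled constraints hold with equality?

(ii) and (iv)

Vertices and Z = -a + 12b:
  (0, 0) → Z = 0
  (29/3, 0) → Z = -29/3
  (0, 87/10) → Z = 522/5

The maximum is at (0, 87/10). Substituting into each constraint, equality holds for (ii) and (iv); the remaining constraints have slack.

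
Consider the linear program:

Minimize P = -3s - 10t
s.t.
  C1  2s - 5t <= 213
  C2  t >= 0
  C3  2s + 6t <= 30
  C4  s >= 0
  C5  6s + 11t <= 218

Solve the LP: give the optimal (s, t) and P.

s = 0, t = 5, minimum P = -50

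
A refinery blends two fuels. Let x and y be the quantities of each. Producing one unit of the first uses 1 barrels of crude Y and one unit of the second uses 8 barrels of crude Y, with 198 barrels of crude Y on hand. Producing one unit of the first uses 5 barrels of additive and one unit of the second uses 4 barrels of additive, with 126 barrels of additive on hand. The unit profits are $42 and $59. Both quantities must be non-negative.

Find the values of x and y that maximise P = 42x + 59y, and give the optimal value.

x = 6, y = 24, maximum P = 1668

The optimum lies where x + 8y = 198 and 5x + 4y = 126.
Solving simultaneously gives x = 6, y = 24.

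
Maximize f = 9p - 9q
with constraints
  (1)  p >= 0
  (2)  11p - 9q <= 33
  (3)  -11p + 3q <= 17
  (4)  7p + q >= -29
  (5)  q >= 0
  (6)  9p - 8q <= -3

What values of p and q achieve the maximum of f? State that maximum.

p = 0, q = 3/8, maximum f = -27/8

Corner points and f = 9p - 9q:
  (0, 17/3) → f = -51
  (0, 3/8) → f = -27/8
  (291/7, 330/7) → f = -351/7
The feasible region is unbounded (it extends along (9, 11), (3, 11)), but f strictly decreases along every unbounded feasible direction, so there is no improving ray and the maximum is attained at a vertex.

At the optimal vertex, p = 0 and 9p - 8q = -3.
Solving simultaneously gives p = 0, q = 3/8.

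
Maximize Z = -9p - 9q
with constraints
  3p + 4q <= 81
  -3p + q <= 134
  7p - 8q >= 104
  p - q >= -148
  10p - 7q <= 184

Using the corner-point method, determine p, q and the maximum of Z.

p = -102, q = -172, maximum Z = 2466

Corner points and Z = -9p - 9q:
  (266/13, 255/52) → Z = -11871/52
  (1303/61, 258/61) → Z = -14049/61
  (-1176/17, -1250/17) → Z = 21834/17
  (-102, -172) → Z = 2466

The binding constraints are -3p + q = 134 and 10p - 7q = 184.
Solving simultaneously gives p = -102, q = -172.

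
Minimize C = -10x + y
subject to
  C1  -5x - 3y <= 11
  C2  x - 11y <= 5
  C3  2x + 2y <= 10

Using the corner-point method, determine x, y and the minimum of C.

x = 5, y = 0, minimum C = -50

Corner points and C = -10x + y:
  (-53/29, -18/29) → C = 512/29
  (-13, 18) → C = 148
  (5, 0) → C = -50

The binding constraints are x - 11y = 5 and 2x + 2y = 10.
Solving simultaneously gives x = 5, y = 0.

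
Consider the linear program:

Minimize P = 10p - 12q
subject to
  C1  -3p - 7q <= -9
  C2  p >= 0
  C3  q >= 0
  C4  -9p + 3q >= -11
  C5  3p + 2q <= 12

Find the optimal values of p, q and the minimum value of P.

Feasible corners and P = 10p - 12q:
  (0, 9/7) → P = -108/7
  (13/9, 2/3) → P = 58/9
  (0, 6) → P = -72
  (58/27, 25/9) → P = -320/27

The binding constraints are p = 0 and 3p + 2q = 12.
Solving simultaneously gives p = 0, q = 6.

p = 0, q = 6, minimum P = -72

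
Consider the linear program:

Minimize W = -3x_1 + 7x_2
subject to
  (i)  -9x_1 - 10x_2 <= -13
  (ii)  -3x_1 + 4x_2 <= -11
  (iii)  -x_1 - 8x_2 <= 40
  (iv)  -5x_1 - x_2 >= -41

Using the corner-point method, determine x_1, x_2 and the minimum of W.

Extreme points and W = -3x_1 + 7x_2:
  (27/11, -10/11) → W = -151/11
  (252/31, -373/62) → W = -133/2
  (175/23, 68/23) → W = -49/23
  (368/39, -241/39) → W = -2791/39

x_1 = 368/39, x_2 = -241/39, minimum W = -2791/39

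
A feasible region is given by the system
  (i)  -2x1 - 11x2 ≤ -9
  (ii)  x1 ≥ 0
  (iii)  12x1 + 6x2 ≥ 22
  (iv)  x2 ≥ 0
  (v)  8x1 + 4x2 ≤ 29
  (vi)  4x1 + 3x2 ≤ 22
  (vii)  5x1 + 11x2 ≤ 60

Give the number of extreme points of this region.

Of the 20 pairwise boundary intersections, those satisfying every inequality are:
  (47/30, 8/15)
  (283/80, 7/40)
  (0, 11/3)
  (0, 60/11)
  (79/68, 335/68)

5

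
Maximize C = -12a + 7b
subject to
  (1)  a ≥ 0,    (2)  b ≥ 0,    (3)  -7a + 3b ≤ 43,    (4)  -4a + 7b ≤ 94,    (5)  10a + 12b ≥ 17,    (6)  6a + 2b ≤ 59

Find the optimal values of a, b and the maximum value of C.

a = 0, b = 94/7, maximum C = 94

Corner points and C = -12a + 7b:
  (0, 94/7) → C = 94
  (0, 17/12) → C = 119/12
  (17/10, 0) → C = -102/5
  (59/6, 0) → C = -118
  (9/2, 16) → C = 58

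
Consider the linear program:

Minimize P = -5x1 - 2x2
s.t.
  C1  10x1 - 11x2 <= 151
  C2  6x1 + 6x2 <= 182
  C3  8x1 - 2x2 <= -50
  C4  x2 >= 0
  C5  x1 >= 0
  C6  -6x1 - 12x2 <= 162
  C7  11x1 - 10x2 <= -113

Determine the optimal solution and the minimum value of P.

x1 = 16/15, x2 = 439/15, minimum P = -958/15

Corner points and P = -5x1 - 2x2:
  (16/15, 439/15) → P = -958/15
  (0, 91/3) → P = -182/3
  (0, 25) → P = -50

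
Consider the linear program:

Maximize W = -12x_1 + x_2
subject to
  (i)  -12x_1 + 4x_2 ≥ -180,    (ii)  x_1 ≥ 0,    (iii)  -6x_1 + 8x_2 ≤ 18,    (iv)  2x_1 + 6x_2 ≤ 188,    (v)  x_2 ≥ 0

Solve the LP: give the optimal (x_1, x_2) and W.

The optimum lies where x_1 = 0 and -6x_1 + 8x_2 = 18.
Solving simultaneously gives x_1 = 0, x_2 = 9/4.

x_1 = 0, x_2 = 9/4, maximum W = 9/4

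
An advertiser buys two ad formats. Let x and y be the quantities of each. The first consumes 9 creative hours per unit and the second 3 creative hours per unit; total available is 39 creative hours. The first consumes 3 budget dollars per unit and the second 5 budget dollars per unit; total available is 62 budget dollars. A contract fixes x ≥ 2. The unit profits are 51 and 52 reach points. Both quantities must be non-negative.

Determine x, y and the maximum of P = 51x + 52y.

x = 2, y = 7, maximum P = 466

Feasible corners and P = 51x + 52y:
  (13/3, 0) → P = 221
  (2, 0) → P = 102
  (2, 7) → P = 466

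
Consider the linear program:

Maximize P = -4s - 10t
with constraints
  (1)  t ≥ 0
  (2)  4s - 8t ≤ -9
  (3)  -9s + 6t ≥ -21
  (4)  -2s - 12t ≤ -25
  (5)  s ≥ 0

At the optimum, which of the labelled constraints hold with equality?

(4) and (5)

Feasible corners and P = -4s - 10t:
  (37/8, 55/16) → P = -423/8
  (23/16, 59/32) → P = -387/16
  (0, 25/12) → P = -125/6
The feasible region is unbounded (it extends along (0, 1), (2, 3)), but P strictly decreases along every unbounded feasible direction, so there is no improving ray and the maximum is attained at a vertex.

The maximum is at (0, 25/12). Substituting into each constraint, equality holds for (4) and (5); the remaining constraints have slack.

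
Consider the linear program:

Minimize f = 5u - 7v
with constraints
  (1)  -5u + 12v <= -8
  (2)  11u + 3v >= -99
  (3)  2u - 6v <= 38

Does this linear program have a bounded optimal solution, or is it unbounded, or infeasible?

Vertices and f = 5u - 7v:
  (-388/49, -583/147) → f = -1739/147
  (-20/3, -77/9) → f = 239/9
The feasible region has finitely many vertices and no improving ray; the minimum is -1739/147 at (-388/49, -583/147).

bounded optimum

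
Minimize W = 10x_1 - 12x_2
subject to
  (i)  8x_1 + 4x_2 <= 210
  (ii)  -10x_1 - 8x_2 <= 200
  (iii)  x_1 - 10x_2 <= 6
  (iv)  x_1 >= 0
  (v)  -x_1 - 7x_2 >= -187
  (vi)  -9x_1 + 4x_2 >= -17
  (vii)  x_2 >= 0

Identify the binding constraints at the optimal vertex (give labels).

(iv) and (v)

Vertices and W = 10x_1 - 12x_2:
  (0, 187/7) → W = -2244/7
  (0, 0) → W = 0
  (867/67, 1666/67) → W = -11322/67
  (17/9, 0) → W = 170/9

The minimum is at (0, 187/7). Substituting into each constraint, equality holds for (iv) and (v); the remaining constraints have slack.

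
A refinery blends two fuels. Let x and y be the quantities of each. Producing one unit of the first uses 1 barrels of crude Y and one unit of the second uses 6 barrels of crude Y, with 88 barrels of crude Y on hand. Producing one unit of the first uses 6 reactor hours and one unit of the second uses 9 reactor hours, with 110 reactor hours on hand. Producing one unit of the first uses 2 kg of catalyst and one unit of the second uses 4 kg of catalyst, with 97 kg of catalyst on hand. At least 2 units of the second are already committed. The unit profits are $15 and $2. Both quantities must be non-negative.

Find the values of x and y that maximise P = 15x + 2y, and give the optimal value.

Vertices and P = 15x + 2y:
  (0, 110/9) → P = 220/9
  (0, 2) → P = 4
  (46/3, 2) → P = 234

x = 46/3, y = 2, maximum P = 234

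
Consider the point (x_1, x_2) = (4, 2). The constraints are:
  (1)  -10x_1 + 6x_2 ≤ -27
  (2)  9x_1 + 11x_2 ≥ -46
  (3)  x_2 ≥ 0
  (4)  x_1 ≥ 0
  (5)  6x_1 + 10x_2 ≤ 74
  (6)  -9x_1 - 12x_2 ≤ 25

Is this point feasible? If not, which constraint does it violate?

feasible

(1): -28 ≤ -27 ✓
(2): 58 ≥ -46 ✓
(3): 2 ≥ 0 ✓
(4): 4 ≥ 0 ✓
(5): 44 ≤ 74 ✓
(6): -60 ≤ 25 ✓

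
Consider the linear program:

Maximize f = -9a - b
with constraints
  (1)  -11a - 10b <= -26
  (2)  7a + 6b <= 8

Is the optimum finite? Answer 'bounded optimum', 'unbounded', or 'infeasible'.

unbounded

From the feasible point (-19, 47/2), moving in the direction (-10, 11) keeps every constraint satisfied while f increases without bound.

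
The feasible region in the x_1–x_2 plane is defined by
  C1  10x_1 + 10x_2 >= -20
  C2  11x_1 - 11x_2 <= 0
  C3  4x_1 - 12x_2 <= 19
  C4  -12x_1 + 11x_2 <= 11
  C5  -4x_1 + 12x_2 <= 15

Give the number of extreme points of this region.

4

Intersecting each pair of boundary lines and keeping only the points that satisfy every inequality leaves:
  (-1, -1)
  (-33/23, -13/23)
  (15/8, 15/8)
  (33/100, 34/25)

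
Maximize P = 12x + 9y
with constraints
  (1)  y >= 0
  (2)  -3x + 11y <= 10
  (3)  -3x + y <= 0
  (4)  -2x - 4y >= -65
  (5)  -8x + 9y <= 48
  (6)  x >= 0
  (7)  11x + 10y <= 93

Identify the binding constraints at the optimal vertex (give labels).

(1) and (7)

Corner points and P = 12x + 9y:
  (0, 0) → P = 0
  (93/11, 0) → P = 1116/11
  (1/3, 1) → P = 13
  (923/151, 389/151) → P = 14577/151

The maximum is at (93/11, 0). Substituting into each constraint, equality holds for (1) and (7); the remaining constraints have slack.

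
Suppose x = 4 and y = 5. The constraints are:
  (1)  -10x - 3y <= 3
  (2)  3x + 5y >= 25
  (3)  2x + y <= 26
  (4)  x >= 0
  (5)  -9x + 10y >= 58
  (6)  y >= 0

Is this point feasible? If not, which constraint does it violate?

not feasible — violates (5)

Constraint (5): -9x + 10y = 14, which is not ≥ 58. All other constraints are satisfied.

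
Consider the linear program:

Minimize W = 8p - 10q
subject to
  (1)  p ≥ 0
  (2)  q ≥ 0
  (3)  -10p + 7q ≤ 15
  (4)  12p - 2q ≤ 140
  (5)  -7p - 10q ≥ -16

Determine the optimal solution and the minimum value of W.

p = 0, q = 8/5, minimum W = -16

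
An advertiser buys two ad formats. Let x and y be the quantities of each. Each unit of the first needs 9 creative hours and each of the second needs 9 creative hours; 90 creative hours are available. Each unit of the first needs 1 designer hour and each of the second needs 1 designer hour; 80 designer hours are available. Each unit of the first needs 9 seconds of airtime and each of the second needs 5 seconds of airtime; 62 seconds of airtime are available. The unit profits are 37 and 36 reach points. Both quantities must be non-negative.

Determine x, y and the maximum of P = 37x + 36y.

x = 3, y = 7, maximum P = 363

Extreme points and P = 37x + 36y:
  (0, 0) → P = 0
  (0, 10) → P = 360
  (62/9, 0) → P = 2294/9
  (3, 7) → P = 363

The optimum lies where 9x + 9y = 90 and 9x + 5y = 62.
Solving simultaneously gives x = 3, y = 7.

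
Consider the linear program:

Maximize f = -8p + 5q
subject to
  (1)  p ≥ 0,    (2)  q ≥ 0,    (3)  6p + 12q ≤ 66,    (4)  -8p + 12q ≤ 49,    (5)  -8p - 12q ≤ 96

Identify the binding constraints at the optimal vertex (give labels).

(1) and (4)

Extreme points and f = -8p + 5q:
  (0, 0) → f = 0
  (0, 49/12) → f = 245/12
  (11, 0) → f = -88
  (17/14, 137/28) → f = 59/4

The maximum is at (0, 49/12). Substituting into each constraint, equality holds for (1) and (4); the remaining constraints have slack.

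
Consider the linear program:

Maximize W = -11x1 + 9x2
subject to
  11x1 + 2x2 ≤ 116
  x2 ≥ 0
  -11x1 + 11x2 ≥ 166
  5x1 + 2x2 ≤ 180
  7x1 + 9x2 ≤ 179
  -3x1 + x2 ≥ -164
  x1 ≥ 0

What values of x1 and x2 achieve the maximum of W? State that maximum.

Extreme points and W = -11x1 + 9x2:
  (475/176, 3131/176) → W = 11477/88
  (0, 166/11) → W = 1494/11
  (0, 179/9) → W = 179

x1 = 0, x2 = 179/9, maximum W = 179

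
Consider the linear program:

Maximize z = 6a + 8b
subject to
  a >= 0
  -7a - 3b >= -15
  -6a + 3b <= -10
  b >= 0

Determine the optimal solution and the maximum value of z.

Corner points and z = 6a + 8b:
  (25/13, 20/39) → z = 610/39
  (15/7, 0) → z = 90/7
  (5/3, 0) → z = 10

The optimum lies where -7a - 3b = -15 and -6a + 3b = -10.
Solving simultaneously gives a = 25/13, b = 20/39.

a = 25/13, b = 20/39, maximum z = 610/39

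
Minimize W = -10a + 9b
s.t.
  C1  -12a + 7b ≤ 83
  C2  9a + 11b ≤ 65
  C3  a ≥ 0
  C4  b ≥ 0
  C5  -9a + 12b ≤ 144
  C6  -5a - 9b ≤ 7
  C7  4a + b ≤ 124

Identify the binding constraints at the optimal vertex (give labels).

C2 and C4

Corner points and W = -10a + 9b:
  (0, 65/11) → W = 585/11
  (65/9, 0) → W = -650/9
  (0, 0) → W = 0

The minimum is at (65/9, 0). Substituting into each constraint, equality holds for C2 and C4; the remaining constraints have slack.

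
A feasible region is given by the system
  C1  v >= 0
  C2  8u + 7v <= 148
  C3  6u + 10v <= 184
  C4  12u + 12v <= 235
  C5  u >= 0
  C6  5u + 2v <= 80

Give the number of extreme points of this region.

Pairwise boundary intersections that survive every other constraint:
  (0, 0)
  (16, 0)
  (131/12, 26/3)
  (264/19, 100/19)
  (71/24, 133/8)
  (0, 92/5)

6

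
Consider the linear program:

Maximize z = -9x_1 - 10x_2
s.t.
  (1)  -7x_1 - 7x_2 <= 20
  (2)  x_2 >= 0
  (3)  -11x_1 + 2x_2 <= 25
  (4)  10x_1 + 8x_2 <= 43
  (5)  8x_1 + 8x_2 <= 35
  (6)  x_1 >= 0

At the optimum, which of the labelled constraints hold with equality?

(2) and (6)

Feasible corners and z = -9x_1 - 10x_2:
  (43/10, 0) → z = -387/10
  (0, 0) → z = 0
  (4, 3/8) → z = -159/4
  (0, 35/8) → z = -175/4

The maximum is at (0, 0). Substituting into each constraint, equality holds for (2) and (6); the remaining constraints have slack.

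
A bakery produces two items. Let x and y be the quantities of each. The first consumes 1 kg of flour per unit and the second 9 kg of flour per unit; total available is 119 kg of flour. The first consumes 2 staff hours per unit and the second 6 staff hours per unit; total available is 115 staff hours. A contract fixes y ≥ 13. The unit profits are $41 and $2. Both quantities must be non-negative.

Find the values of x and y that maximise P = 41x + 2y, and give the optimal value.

Extreme points and P = 41x + 2y:
  (0, 119/9) → P = 238/9
  (0, 13) → P = 26
  (2, 13) → P = 108

x = 2, y = 13, maximum P = 108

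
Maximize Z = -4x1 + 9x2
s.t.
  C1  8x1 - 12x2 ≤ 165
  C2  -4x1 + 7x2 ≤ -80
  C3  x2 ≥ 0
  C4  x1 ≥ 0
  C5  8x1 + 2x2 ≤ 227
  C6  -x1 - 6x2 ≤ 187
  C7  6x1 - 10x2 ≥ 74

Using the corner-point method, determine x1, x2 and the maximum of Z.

x1 = 195/8, x2 = 5/2, maximum Z = -75

Extreme points and Z = -4x1 + 9x2:
  (195/8, 5/2) → Z = -75
  (165/8, 0) → Z = -165/2
  (20, 0) → Z = -80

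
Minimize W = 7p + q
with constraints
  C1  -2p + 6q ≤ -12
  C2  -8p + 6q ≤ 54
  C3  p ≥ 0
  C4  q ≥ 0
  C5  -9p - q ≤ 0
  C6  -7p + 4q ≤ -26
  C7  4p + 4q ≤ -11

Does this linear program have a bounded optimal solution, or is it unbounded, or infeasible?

The boundaries -2p + 6q = -12 and q = 0 meet at (6, 0), but that point violates 4p + 4q ≤ -11. Every candidate vertex is excluded by some other constraint, so the feasible region is empty.

infeasible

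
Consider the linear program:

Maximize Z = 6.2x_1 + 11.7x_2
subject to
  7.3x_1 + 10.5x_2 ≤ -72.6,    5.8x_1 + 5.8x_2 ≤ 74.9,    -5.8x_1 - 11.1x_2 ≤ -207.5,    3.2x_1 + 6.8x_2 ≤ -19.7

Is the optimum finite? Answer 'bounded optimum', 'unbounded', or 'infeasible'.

infeasible

The boundaries 7.3x_1 + 10.5x_2 = -72.6 and 5.8x_1 + 5.8x_2 = 74.9 meet at (120753/1856, -96785/1856), but that point violates -5.8x_1 - 11.1x_2 ≤ -207.5. Every candidate vertex is excluded by some other constraint, so the feasible region is empty.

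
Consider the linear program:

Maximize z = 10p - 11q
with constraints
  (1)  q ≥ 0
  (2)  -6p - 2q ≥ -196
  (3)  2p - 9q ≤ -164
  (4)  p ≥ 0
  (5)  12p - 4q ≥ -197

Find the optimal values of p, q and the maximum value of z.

Corner points and z = 10p - 11q:
  (718/29, 688/29) → z = -388/29
  (65/8, 589/8) → z = -5829/8
  (0, 164/9) → z = -1804/9
  (0, 197/4) → z = -2167/4

The binding constraints are -6p - 2q = -196 and 2p - 9q = -164.
Solving simultaneously gives p = 718/29, q = 688/29.

p = 718/29, q = 688/29, maximum z = -388/29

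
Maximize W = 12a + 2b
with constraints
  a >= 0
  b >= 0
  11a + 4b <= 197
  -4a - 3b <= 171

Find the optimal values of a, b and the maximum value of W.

Corner points and W = 12a + 2b:
  (0, 0) → W = 0
  (0, 197/4) → W = 197/2
  (197/11, 0) → W = 2364/11

a = 197/11, b = 0, maximum W = 2364/11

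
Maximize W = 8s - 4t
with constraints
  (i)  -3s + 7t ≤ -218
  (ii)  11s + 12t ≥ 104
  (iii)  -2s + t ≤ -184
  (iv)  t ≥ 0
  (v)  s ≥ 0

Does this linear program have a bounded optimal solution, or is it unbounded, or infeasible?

unbounded

From the feasible point (1070/11, 116/11), moving in the direction (7, 3) keeps every constraint satisfied while W increases without bound.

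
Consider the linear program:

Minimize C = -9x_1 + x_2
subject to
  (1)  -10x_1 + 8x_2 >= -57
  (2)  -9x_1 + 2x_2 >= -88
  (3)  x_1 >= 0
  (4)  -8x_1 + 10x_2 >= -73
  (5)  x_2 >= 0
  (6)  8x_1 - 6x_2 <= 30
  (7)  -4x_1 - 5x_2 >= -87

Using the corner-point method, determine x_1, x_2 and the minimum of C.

x_1 = 21/2, x_2 = 9, minimum C = -171/2

Feasible corners and C = -9x_1 + x_2:
  (0, 0) → C = 0
  (0, 87/5) → C = 87/5
  (15/4, 0) → C = -135/4
  (21/2, 9) → C = -171/2

The optimum lies where 8x_1 - 6x_2 = 30 and -4x_1 - 5x_2 = -87.
Solving simultaneously gives x_1 = 21/2, x_2 = 9.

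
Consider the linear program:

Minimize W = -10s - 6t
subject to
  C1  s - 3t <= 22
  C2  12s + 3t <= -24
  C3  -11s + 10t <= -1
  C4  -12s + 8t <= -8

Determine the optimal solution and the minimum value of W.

Extreme points and W = -10s - 6t:
  (-2/13, -96/13) → W = 596/13
  (-38/7, -64/7) → W = 764/7
  (-14/11, -32/11) → W = 332/11

s = -14/11, t = -32/11, minimum W = 332/11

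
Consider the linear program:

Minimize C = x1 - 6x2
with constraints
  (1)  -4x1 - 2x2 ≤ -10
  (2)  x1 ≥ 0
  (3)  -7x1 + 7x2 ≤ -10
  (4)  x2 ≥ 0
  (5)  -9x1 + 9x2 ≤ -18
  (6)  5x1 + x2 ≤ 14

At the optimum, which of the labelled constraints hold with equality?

(5) and (6)

Vertices and C = x1 - 6x2:
  (5/2, 0) → C = 5/2
  (7/3, 1/3) → C = 1/3
  (14/5, 0) → C = 14/5
  (8/3, 2/3) → C = -4/3

The minimum is at (8/3, 2/3). Substituting into each constraint, equality holds for (5) and (6); the remaining constraints have slack.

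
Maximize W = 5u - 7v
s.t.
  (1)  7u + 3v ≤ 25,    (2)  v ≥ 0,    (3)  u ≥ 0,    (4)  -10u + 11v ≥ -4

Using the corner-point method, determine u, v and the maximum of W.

Extreme points and W = 5u - 7v:
  (0, 25/3) → W = -175/3
  (287/107, 222/107) → W = -119/107
  (0, 0) → W = 0
  (2/5, 0) → W = 2

u = 2/5, v = 0, maximum W = 2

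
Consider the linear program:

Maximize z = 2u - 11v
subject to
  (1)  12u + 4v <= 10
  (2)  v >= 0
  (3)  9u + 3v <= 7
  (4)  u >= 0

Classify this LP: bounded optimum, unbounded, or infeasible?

Extreme points and z = 2u - 11v:
  (7/9, 0) → z = 14/9
  (0, 0) → z = 0
  (0, 7/3) → z = -77/3
The feasible region has finitely many vertices and no improving ray; the maximum is 14/9 at (7/9, 0).

bounded optimum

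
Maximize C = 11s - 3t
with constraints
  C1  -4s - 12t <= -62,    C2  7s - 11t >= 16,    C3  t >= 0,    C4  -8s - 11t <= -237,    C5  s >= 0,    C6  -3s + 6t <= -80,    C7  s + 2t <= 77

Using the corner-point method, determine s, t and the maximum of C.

Corner points and C = 11s - 3t:
  (237/8, 0) → C = 2607/8
  (77, 0) → C = 847
  (2302/81, 71/81) → C = 25109/81
  (311/6, 151/12) → C = 6389/12

At the optimal vertex, t = 0 and s + 2t = 77.
Solving simultaneously gives s = 77, t = 0.

s = 77, t = 0, maximum C = 847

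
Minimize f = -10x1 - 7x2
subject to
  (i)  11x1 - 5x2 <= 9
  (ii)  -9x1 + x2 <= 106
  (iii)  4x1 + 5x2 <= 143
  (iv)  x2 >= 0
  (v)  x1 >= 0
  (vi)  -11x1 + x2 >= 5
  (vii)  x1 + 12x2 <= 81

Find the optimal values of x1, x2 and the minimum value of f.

x1 = 3/19, x2 = 128/19, minimum f = -926/19

Feasible corners and f = -10x1 - 7x2:
  (0, 5) → f = -35
  (0, 27/4) → f = -189/4
  (3/19, 128/19) → f = -926/19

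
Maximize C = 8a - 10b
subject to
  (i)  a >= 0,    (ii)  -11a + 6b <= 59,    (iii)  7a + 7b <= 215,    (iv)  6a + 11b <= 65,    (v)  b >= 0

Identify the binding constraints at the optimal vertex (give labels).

Feasible corners and C = 8a - 10b:
  (0, 65/11) → C = -650/11
  (0, 0) → C = 0
  (65/6, 0) → C = 260/3

The maximum is at (65/6, 0). Substituting into each constraint, equality holds for (iv) and (v); the remaining constraints have slack.

(iv) and (v)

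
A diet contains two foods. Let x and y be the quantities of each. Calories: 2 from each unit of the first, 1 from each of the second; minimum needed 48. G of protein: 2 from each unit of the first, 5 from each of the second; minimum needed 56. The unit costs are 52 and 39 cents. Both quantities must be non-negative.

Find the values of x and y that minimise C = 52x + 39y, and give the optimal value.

x = 23, y = 2, minimum C = 1274

Feasible corners and C = 52x + 39y:
  (0, 48) → C = 1872
  (28, 0) → C = 1456
  (23, 2) → C = 1274
The feasible region is unbounded (it extends along (0, 1), (1, 0)), but C strictly increases along every unbounded feasible direction, so there is no improving ray and the minimum is attained at a vertex.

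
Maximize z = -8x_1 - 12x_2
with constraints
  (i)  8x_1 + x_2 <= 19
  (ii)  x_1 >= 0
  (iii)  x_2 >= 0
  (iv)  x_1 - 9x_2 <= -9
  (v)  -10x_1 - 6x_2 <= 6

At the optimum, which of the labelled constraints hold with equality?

(ii) and (iv)

Corner points and z = -8x_1 - 12x_2:
  (0, 19) → z = -228
  (162/73, 91/73) → z = -2388/73
  (0, 1) → z = -12

The maximum is at (0, 1). Substituting into each constraint, equality holds for (ii) and (iv); the remaining constraints have slack.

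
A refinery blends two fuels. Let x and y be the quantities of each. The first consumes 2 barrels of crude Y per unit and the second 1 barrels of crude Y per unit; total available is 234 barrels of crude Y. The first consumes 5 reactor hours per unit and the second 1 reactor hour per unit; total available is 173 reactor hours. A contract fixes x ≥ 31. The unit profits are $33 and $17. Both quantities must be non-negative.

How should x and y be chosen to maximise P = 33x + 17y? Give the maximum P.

x = 31, y = 18, maximum P = 1329

Vertices and P = 33x + 17y:
  (173/5, 0) → P = 5709/5
  (31, 0) → P = 1023
  (31, 18) → P = 1329

At the optimal vertex, 5x + y = 173 and x = 31.
Solving simultaneously gives x = 31, y = 18.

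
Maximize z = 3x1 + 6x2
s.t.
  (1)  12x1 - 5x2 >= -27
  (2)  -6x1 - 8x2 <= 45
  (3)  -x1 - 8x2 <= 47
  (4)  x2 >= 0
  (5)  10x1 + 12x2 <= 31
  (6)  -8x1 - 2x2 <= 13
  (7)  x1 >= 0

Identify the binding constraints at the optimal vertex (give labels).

(5) and (7)

Corner points and z = 3x1 + 6x2:
  (31/10, 0) → z = 93/10
  (0, 0) → z = 0
  (0, 31/12) → z = 31/2

The maximum is at (0, 31/12). Substituting into each constraint, equality holds for (5) and (7); the remaining constraints have slack.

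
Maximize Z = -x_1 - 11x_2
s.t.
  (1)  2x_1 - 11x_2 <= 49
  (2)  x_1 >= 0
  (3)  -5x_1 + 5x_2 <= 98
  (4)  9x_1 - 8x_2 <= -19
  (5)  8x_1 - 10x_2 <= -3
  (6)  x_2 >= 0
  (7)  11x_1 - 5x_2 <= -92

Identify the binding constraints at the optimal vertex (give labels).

Feasible corners and Z = -x_1 - 11x_2:
  (0, 98/5) → Z = -1078/5
  (0, 92/5) → Z = -1012/5
  (1, 103/5) → Z = -1138/5

The maximum is at (0, 92/5). Substituting into each constraint, equality holds for (2) and (7); the remaining constraints have slack.

(2) and (7)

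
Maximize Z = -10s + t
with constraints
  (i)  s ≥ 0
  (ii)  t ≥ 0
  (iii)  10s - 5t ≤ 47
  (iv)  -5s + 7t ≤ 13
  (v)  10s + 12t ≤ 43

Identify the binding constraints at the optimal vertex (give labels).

(i) and (iv)

Vertices and Z = -10s + t:
  (0, 0) → Z = 0
  (0, 13/7) → Z = 13/7
  (43/10, 0) → Z = -43
  (29/26, 69/26) → Z = -17/2

The maximum is at (0, 13/7). Substituting into each constraint, equality holds for (i) and (iv); the remaining constraints have slack.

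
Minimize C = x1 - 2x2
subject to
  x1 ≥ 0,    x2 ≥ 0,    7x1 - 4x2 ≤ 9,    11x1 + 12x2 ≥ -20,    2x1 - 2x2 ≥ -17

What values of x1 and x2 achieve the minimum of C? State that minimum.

x1 = 43/3, x2 = 137/6, minimum C = -94/3

At the optimal vertex, 7x1 - 4x2 = 9 and 2x1 - 2x2 = -17.
Solving simultaneously gives x1 = 43/3, x2 = 137/6.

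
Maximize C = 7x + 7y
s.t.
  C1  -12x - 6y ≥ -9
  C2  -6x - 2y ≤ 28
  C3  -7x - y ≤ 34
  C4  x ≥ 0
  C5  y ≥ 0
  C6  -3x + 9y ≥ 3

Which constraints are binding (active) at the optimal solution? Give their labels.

C1 and C4

Extreme points and C = 7x + 7y:
  (0, 3/2) → C = 21/2
  (1/2, 1/2) → C = 7
  (0, 1/3) → C = 7/3

The maximum is at (0, 3/2). Substituting into each constraint, equality holds for C1 and C4; the remaining constraints have slack.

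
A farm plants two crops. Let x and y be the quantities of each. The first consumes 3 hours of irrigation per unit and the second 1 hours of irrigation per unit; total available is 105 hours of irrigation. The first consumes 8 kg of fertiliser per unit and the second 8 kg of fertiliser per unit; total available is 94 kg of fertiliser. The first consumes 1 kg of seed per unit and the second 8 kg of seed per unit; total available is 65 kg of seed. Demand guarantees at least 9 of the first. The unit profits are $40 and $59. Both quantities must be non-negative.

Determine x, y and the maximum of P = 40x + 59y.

Feasible corners and P = 40x + 59y:
  (47/4, 0) → P = 470
  (9, 0) → P = 360
  (9, 11/4) → P = 2089/4

At the optimal vertex, 8x + 8y = 94 and x = 9.
Solving simultaneously gives x = 9, y = 11/4.

x = 9, y = 11/4, maximum P = 2089/4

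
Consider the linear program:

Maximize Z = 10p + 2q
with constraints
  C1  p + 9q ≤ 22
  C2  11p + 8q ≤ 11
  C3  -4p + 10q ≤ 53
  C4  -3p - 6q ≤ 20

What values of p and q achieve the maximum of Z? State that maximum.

Vertices and Z = 10p + 2q:
  (-11/13, 33/13) → Z = -44/13
  (-257/46, 141/46) → Z = -1144/23
  (113/21, -253/42) → Z = 877/21
  (-259/27, 79/54) → Z = -93

p = 113/21, q = -253/42, maximum Z = 877/21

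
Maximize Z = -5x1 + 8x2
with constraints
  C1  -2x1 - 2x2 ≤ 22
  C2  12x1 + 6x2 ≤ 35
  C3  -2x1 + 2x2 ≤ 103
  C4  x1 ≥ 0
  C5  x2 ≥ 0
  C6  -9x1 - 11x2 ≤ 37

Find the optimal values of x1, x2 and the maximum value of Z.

Vertices and Z = -5x1 + 8x2:
  (0, 35/6) → Z = 140/3
  (35/12, 0) → Z = -175/12
  (0, 0) → Z = 0

x1 = 0, x2 = 35/6, maximum Z = 140/3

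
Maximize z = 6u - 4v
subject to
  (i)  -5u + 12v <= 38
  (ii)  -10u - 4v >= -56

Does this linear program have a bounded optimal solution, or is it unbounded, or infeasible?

unbounded

From the feasible point (26/7, 33/7), moving in the direction (4, -10) keeps every constraint satisfied while z increases without bound.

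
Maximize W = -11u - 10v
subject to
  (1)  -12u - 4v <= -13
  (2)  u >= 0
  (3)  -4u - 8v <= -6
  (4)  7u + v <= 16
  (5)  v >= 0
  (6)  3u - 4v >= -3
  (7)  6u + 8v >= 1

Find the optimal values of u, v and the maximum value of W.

u = 1, v = 1/4, maximum W = -27/2

Feasible corners and W = -11u - 10v:
  (1, 1/4) → W = -27/2
  (2/3, 5/4) → W = -119/6
  (3/2, 0) → W = -33/2
  (16/7, 0) → W = -176/7
  (61/31, 69/31) → W = -1361/31

The optimum lies where -12u - 4v = -13 and -4u - 8v = -6.
Solving simultaneously gives u = 1, v = 1/4.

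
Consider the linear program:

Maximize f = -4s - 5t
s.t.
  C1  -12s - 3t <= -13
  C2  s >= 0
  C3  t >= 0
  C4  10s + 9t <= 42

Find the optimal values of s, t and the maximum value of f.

s = 13/12, t = 0, maximum f = -13/3

Vertices and f = -4s - 5t:
  (0, 13/3) → f = -65/3
  (13/12, 0) → f = -13/3
  (0, 14/3) → f = -70/3
  (21/5, 0) → f = -84/5

The binding constraints are -12s - 3t = -13 and t = 0.
Solving simultaneously gives s = 13/12, t = 0.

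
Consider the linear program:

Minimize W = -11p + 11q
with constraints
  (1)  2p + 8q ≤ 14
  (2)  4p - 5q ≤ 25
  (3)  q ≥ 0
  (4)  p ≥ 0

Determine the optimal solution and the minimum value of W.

p = 45/7, q = 1/7, minimum W = -484/7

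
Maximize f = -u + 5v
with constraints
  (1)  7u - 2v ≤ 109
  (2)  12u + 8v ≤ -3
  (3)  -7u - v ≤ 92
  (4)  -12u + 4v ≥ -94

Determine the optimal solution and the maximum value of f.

Vertices and f = -u + 5v:
  (-733/44, 1083/44) → f = 1537/11
  (185/36, -97/12) → f = -410/9
  (-137/20, -881/20) → f = -1067/5

The optimum lies where 12u + 8v = -3 and -7u - v = 92.
Solving simultaneously gives u = -733/44, v = 1083/44.

u = -733/44, v = 1083/44, maximum f = 1537/11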